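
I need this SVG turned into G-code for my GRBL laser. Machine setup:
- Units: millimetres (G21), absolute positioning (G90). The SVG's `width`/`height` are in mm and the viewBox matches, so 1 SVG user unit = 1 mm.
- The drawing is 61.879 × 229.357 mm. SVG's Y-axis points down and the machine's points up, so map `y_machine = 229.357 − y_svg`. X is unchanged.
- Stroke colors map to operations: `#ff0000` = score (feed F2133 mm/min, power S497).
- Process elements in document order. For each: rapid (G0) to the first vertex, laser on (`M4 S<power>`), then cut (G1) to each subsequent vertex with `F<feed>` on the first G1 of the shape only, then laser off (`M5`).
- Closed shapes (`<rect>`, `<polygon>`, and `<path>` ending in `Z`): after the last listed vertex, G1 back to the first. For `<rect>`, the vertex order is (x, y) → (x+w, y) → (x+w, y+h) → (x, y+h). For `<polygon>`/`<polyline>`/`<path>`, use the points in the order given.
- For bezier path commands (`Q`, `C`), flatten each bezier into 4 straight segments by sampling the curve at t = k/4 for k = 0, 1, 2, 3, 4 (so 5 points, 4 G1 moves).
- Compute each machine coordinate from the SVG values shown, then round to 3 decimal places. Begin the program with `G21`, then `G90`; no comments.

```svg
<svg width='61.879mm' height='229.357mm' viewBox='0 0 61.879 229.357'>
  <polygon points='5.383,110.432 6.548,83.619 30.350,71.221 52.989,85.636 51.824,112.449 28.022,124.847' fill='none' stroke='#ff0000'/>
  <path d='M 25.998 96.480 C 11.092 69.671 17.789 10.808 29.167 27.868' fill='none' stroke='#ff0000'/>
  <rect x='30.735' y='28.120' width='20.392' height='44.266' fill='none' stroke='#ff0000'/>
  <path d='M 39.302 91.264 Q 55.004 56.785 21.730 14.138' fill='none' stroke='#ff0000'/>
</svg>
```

G21
G90
G0 X5.383 Y118.925
M4 S497
G1 X6.548 Y145.738 F2133
G1 X30.350 Y158.136
G1 X52.989 Y143.721
G1 X51.824 Y116.908
G1 X28.022 Y104.510
G1 X5.383 Y118.925
M5
G0 X25.998 Y132.877
M4 S497
G1 X18.605 Y157.307 F2133
G1 X17.726 Y183.634
G1 X21.776 Y201.736
G1 X29.167 Y201.489
M5
G0 X30.735 Y201.237
M4 S497
G1 X51.127 Y201.237 F2133
G1 X51.127 Y156.971
G1 X30.735 Y156.971
G1 X30.735 Y201.237
M5
G0 X39.302 Y138.093
M4 S497
G1 X44.092 Y155.843 F2133
G1 X42.760 Y174.614
G1 X35.306 Y194.406
G1 X21.730 Y215.219
M5

viewBox `0 0 61.879 229.357` with mm width/height → 1 unit = 1 mm. Flip: y_m = 229.357 − y_svg.

**Shape 1** — `<polygon>` regular polygon, stroke `#ff0000` → score (S497, F2133). Machine vertices: (5.383,118.925) → (6.548,145.738) → (30.350,158.136) → (52.989,143.721) → (51.824,116.908) → (28.022,104.510) → (5.383,118.925). Closed: final G1 returns to the first vertex.

**Shape 2** — `<path>` cubic bezier, stroke `#ff0000` → score (S497, F2133). Control points (SVG): P0=(25.998,96.480), P1=(11.092,69.671), P2=(17.789,10.808), P3=(29.167,27.868); sampled at t=k/4. Machine vertices: (25.998,132.877) → (18.605,157.307) → (17.726,183.634) → (21.776,201.736) → (29.167,201.489). Open path.

**Shape 3** — `<rect>` rectangle, stroke `#ff0000` → score (S497, F2133). Machine vertices: (30.735,201.237) → (51.127,201.237) → (51.127,156.971) → (30.735,156.971) → (30.735,201.237). Closed: final G1 returns to the first vertex.

**Shape 4** — `<path>` quadratic bezier, stroke `#ff0000` → score (S497, F2133). Control points (SVG): P0=(39.302,91.264), P1=(55.004,56.785), P2=(21.730,14.138); sampled at t=k/4. Machine vertices: (39.302,138.093) → (44.092,155.843) → (42.760,174.614) → (35.306,194.406) → (21.730,215.219). Open path.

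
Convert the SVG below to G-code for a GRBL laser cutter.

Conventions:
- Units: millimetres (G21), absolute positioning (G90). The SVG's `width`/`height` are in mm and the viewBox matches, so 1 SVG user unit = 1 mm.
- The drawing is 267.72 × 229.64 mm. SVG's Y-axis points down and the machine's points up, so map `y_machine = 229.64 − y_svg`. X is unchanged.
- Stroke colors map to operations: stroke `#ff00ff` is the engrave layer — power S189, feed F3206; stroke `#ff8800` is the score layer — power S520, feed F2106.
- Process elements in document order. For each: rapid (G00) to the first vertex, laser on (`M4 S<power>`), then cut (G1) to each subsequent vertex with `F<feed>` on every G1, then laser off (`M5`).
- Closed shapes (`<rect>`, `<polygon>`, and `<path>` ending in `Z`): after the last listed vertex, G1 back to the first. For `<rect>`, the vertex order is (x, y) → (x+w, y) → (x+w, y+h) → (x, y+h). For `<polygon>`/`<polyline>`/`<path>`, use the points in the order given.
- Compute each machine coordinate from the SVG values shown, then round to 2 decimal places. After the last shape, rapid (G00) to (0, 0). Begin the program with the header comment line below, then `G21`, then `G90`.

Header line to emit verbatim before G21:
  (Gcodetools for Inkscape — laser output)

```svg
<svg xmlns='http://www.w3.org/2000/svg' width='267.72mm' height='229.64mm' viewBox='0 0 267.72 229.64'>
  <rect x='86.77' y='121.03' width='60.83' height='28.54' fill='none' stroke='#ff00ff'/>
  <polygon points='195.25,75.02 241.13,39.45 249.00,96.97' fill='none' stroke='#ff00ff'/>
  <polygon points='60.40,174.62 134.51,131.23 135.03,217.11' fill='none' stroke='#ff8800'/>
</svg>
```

(Gcodetools for Inkscape — laser output)
G21
G90
G00 X86.77 Y108.61
M4 S189
G1 X147.60 Y108.61 F3206
G1 X147.60 Y80.07 F3206
G1 X86.77 Y80.07 F3206
G1 X86.77 Y108.61 F3206
M5
G00 X195.25 Y154.62
M4 S189
G1 X241.13 Y190.19 F3206
G1 X249.00 Y132.67 F3206
G1 X195.25 Y154.62 F3206
M5
G00 X60.40 Y55.02
M4 S520
G1 X134.51 Y98.41 F2106
G1 X135.03 Y12.53 F2106
G1 X60.40 Y55.02 F2106
M5
G00 X0.00 Y0.00

Since the viewBox matches the mm dimensions, user units are millimetres directly. The only transform is the Y-flip y_m = 229.64 − y_svg.

Shape 1 is a rectangle drawn with `<rect>`. Its stroke #ff00ff means engrave at S189, F3206. After flipping Y the toolpath is (86.77,108.61) → (147.60,108.61) → (147.60,80.07) → (86.77,80.07) → (86.77,108.61), returning to the start.

Shape 2 is a regular polygon drawn with `<polygon>`. Its stroke #ff00ff means engrave at S189, F3206. After flipping Y the toolpath is (195.25,154.62) → (241.13,190.19) → (249.00,132.67) → (195.25,154.62), returning to the start.

Shape 3 is a regular polygon drawn with `<polygon>`. Its stroke #ff8800 means score at S520, F2106. After flipping Y the toolpath is (60.40,55.02) → (134.51,98.41) → (135.03,12.53) → (60.40,55.02), returning to the start.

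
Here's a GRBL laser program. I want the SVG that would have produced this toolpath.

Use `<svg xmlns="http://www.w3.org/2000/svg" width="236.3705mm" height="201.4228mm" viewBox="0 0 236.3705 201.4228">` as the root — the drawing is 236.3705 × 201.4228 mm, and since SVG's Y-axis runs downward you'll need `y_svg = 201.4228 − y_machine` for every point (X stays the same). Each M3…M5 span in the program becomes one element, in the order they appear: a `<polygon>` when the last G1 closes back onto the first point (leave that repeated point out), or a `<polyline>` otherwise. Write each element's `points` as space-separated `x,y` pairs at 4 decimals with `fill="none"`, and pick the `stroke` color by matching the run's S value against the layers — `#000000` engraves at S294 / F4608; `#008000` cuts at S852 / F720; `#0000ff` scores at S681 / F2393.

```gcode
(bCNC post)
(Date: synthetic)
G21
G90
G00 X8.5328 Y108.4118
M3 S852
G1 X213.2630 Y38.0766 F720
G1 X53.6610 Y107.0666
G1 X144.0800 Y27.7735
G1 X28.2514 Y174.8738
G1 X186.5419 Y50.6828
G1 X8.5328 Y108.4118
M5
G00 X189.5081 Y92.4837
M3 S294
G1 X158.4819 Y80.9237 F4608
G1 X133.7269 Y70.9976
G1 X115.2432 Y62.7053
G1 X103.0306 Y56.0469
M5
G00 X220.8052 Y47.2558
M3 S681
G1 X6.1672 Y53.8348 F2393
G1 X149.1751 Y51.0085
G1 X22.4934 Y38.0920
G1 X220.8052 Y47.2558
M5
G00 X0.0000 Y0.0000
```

y_svg = 201.4228 − y_m.

[1] S852→`#008000` (cut); closed run; points: 8.5328,93.0110 213.2630,163.3462 53.6610,94.3562 144.0800,173.6493 28.2514,26.5490 186.5419,150.7400

[2] S294→`#000000` (engrave); open run; points: 189.5081,108.9391 158.4819,120.4991 133.7269,130.4252 115.2432,138.7175 103.0306,145.3759

[3] S681→`#0000ff` (score); closed run; points: 220.8052,154.1670 6.1672,147.5880 149.1751,150.4143 22.4934,163.3308

<svg xmlns="http://www.w3.org/2000/svg" width="236.3705mm" height="201.4228mm" viewBox="0 0 236.3705 201.4228">
  <polygon points="8.5328,93.0110 213.2630,163.3462 53.6610,94.3562 144.0800,173.6493 28.2514,26.5490 186.5419,150.7400" fill="none" stroke="#008000"/>
  <polyline points="189.5081,108.9391 158.4819,120.4991 133.7269,130.4252 115.2432,138.7175 103.0306,145.3759" fill="none" stroke="#000000"/>
  <polygon points="220.8052,154.1670 6.1672,147.5880 149.1751,150.4143 22.4934,163.3308" fill="none" stroke="#0000ff"/>
</svg>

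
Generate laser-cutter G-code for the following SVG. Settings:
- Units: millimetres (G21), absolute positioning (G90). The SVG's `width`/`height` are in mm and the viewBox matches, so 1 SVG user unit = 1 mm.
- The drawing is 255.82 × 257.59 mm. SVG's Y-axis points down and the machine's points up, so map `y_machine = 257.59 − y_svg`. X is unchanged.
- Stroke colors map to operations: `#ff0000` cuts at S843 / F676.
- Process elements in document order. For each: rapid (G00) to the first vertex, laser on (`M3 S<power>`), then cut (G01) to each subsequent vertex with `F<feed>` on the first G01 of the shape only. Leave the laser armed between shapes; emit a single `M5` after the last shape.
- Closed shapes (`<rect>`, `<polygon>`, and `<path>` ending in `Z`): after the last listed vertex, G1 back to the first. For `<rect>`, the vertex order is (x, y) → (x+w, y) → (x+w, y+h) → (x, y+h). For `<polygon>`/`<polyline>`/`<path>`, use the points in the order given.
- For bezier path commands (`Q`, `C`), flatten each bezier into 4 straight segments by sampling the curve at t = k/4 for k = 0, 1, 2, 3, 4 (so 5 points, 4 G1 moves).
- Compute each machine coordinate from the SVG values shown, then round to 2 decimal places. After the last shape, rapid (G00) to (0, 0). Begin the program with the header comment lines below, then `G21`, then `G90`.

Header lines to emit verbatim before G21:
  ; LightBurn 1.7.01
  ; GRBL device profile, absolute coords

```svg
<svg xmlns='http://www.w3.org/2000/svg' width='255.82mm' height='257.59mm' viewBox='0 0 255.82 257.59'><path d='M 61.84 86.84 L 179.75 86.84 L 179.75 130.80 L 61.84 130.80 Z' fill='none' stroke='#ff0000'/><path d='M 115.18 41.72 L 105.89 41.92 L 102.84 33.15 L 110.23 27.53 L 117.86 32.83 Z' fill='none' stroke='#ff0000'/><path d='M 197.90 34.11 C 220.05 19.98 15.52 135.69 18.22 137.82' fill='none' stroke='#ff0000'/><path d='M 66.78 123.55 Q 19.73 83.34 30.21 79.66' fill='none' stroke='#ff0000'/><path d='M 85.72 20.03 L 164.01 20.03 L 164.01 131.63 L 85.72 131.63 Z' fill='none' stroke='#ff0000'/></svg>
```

; LightBurn 1.7.01
; GRBL device profile, absolute coords
G21
G90
G00 X61.84 Y170.75
M3 S843
G01 X179.75 Y170.75 F676
G01 X179.75 Y126.79
G01 X61.84 Y126.79
G01 X61.84 Y170.75
G00 X115.18 Y215.87
M3 S843
G01 X105.89 Y215.67 F676
G01 X102.84 Y224.44
G01 X110.23 Y230.06
G01 X117.86 Y224.76
G01 X115.18 Y215.87
G00 X197.90 Y223.48
M3 S843
G01 X178.79 Y213.54 F676
G01 X115.35 Y177.72
G01 X48.27 Y138.86
G01 X18.22 Y119.77
G00 X66.78 Y134.04
M3 S843
G01 X46.85 Y151.86 F676
G01 X34.11 Y165.12
G01 X28.57 Y173.81
G01 X30.21 Y177.93
G00 X85.72 Y237.56
M3 S843
G01 X164.01 Y237.56 F676
G01 X164.01 Y125.96
G01 X85.72 Y125.96
G01 X85.72 Y237.56
M5
G00 X0.00 Y0.00

viewBox `0 0 255.82 257.59` with mm width/height → 1 unit = 1 mm. Flip: y_m = 257.59 − y_svg.

**Shape 1** — `<path>` rectangle, stroke `#ff0000` → cut (S843, F676). Machine vertices: (61.84,170.75) → (179.75,170.75) → (179.75,126.79) → (61.84,126.79) → (61.84,170.75). Closed: final G1 returns to the first vertex.

**Shape 2** — `<path>` regular polygon, stroke `#ff0000` → cut (S843, F676). Machine vertices: (115.18,215.87) → (105.89,215.67) → (102.84,224.44) → (110.23,230.06) → (117.86,224.76) → (115.18,215.87). Closed: final G1 returns to the first vertex.

**Shape 3** — `<path>` cubic bezier, stroke `#ff0000` → cut (S843, F676). Control points (SVG): P0=(197.90,34.11), P1=(220.05,19.98), P2=(15.52,135.69), P3=(18.22,137.82); sampled at t=k/4. Machine vertices: (197.90,223.48) → (178.79,213.54) → (115.35,177.72) → (48.27,138.86) → (18.22,119.77). Open path.

**Shape 4** — `<path>` quadratic bezier, stroke `#ff0000` → cut (S843, F676). Control points (SVG): P0=(66.78,123.55), P1=(19.73,83.34), P2=(30.21,79.66); sampled at t=k/4. Machine vertices: (66.78,134.04) → (46.85,151.86) → (34.11,165.12) → (28.57,173.81) → (30.21,177.93). Open path.

**Shape 5** — `<path>` rectangle, stroke `#ff0000` → cut (S843, F676). Machine vertices: (85.72,237.56) → (164.01,237.56) → (164.01,125.96) → (85.72,125.96) → (85.72,237.56). Closed: final G1 returns to the first vertex.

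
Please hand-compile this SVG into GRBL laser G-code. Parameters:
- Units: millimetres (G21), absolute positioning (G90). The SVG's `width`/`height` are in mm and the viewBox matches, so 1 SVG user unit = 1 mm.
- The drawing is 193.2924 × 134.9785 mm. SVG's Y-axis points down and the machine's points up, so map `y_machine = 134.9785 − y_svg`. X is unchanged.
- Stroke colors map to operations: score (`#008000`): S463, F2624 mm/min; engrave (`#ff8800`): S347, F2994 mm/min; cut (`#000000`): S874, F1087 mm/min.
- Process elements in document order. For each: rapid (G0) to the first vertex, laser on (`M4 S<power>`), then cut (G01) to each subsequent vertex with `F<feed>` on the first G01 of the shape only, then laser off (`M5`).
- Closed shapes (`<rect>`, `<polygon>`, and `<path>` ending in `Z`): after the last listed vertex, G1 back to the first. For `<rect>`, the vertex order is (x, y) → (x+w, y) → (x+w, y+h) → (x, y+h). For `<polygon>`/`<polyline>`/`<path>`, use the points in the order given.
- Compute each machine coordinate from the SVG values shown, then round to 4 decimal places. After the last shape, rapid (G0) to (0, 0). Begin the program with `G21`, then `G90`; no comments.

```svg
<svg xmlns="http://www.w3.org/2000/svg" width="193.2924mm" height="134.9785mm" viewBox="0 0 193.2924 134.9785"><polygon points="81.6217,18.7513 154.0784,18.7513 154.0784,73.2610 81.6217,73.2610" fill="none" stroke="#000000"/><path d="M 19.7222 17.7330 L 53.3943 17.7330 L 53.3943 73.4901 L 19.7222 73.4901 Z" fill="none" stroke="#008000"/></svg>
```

G21
G90
G0 X81.6217 Y116.2272
M4 S874
G01 X154.0784 Y116.2272 F1087
G01 X154.0784 Y61.7175
G01 X81.6217 Y61.7175
G01 X81.6217 Y116.2272
M5
G0 X19.7222 Y117.2455
M4 S463
G01 X53.3943 Y117.2455 F2624
G01 X53.3943 Y61.4884
G01 X19.7222 Y61.4884
G01 X19.7222 Y117.2455
M5
G0 X0.0000 Y0.0000

1 u = 1 mm; y_m = 134.9785 − y.

[1] `<polygon>` rectangle, #000000→cut S874 F1087: (81.6217,116.2272) → (154.0784,116.2272) → (154.0784,61.7175) → (81.6217,61.7175) → (81.6217,116.2272) (closed)

[2] `<path>` rectangle, #008000→score S463 F2624: (19.7222,117.2455) → (53.3943,117.2455) → (53.3943,61.4884) → (19.7222,61.4884) → (19.7222,117.2455) (closed)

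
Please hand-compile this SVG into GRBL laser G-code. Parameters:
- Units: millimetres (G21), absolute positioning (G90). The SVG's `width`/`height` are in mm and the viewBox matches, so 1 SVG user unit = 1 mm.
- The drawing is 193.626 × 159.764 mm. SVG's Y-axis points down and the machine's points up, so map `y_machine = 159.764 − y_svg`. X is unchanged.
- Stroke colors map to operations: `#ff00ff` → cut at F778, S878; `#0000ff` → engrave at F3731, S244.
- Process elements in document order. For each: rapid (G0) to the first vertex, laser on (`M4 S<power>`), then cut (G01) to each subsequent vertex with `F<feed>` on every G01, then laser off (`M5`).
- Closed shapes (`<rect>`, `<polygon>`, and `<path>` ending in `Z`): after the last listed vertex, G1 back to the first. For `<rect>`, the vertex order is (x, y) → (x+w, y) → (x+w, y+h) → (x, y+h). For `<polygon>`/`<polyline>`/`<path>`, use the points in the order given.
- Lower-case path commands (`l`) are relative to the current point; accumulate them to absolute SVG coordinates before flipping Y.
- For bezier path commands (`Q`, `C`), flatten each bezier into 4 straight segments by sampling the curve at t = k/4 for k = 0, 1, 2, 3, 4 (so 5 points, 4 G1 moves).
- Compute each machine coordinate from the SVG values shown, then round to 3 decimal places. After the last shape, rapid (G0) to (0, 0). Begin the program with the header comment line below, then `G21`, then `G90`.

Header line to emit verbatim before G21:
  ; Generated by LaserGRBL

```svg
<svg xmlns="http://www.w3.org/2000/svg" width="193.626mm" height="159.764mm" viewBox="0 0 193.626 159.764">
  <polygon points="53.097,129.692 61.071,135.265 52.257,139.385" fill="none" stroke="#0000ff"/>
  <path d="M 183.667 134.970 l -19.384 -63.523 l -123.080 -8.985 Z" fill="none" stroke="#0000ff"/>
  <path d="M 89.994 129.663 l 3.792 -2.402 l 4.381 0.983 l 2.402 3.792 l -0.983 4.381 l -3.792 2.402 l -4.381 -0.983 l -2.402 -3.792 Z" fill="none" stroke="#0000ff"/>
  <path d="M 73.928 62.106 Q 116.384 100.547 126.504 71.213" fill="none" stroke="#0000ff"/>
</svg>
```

; Generated by LaserGRBL
G21
G90
G0 X53.097 Y30.072
M4 S244
G01 X61.071 Y24.499 F3731
G01 X52.257 Y20.379 F3731
G01 X53.097 Y30.072 F3731
M5
G0 X183.667 Y24.794
M4 S244
G01 X164.283 Y88.317 F3731
G01 X41.203 Y97.302 F3731
G01 X183.667 Y24.794 F3731
M5
G0 X89.994 Y30.101
M4 S244
G01 X93.786 Y32.503 F3731
G01 X98.167 Y31.520 F3731
G01 X100.569 Y27.728 F3731
G01 X99.586 Y23.347 F3731
G01 X95.794 Y20.945 F3731
G01 X91.413 Y21.928 F3731
G01 X89.011 Y25.720 F3731
G01 X89.994 Y30.101 F3731
M5
G0 X73.928 Y97.658
M4 S244
G01 X93.135 Y82.673 F3731
G01 X108.300 Y76.161 F3731
G01 X119.423 Y78.120 F3731
G01 X126.504 Y88.551 F3731
M5
G0 X0.000 Y0.000

Since the viewBox matches the mm dimensions, user units are millimetres directly. The only transform is the Y-flip y_m = 159.764 − y_svg.

Shape 1 is a regular polygon drawn with `<polygon>`. Its stroke #0000ff means engrave at S244, F3731. After flipping Y the toolpath is (53.097,30.072) → (61.071,24.499) → (52.257,20.379) → (53.097,30.072), returning to the start.

Shape 2 is a closed polygon drawn with `<path>`. Its stroke #0000ff means engrave at S244, F3731. After flipping Y the toolpath is (183.667,24.794) → (164.283,88.317) → (41.203,97.302) → (183.667,24.794), returning to the start.

Shape 3 is a regular polygon drawn with `<path>`. Its stroke #0000ff means engrave at S244, F3731. After flipping Y the toolpath is (89.994,30.101) → (93.786,32.503) → (98.167,31.520) → (100.569,27.728) → (99.586,23.347) → (95.794,20.945) → (91.413,21.928) → (89.011,25.720) → (89.994,30.101), returning to the start.

Shape 4 is a quadratic bezier drawn with `<path>`. Its stroke #0000ff means engrave at S244, F3731. After flipping Y the toolpath is (73.928,97.658) → (93.135,82.673) → (108.300,76.161) → (119.423,78.120) → (126.504,88.551).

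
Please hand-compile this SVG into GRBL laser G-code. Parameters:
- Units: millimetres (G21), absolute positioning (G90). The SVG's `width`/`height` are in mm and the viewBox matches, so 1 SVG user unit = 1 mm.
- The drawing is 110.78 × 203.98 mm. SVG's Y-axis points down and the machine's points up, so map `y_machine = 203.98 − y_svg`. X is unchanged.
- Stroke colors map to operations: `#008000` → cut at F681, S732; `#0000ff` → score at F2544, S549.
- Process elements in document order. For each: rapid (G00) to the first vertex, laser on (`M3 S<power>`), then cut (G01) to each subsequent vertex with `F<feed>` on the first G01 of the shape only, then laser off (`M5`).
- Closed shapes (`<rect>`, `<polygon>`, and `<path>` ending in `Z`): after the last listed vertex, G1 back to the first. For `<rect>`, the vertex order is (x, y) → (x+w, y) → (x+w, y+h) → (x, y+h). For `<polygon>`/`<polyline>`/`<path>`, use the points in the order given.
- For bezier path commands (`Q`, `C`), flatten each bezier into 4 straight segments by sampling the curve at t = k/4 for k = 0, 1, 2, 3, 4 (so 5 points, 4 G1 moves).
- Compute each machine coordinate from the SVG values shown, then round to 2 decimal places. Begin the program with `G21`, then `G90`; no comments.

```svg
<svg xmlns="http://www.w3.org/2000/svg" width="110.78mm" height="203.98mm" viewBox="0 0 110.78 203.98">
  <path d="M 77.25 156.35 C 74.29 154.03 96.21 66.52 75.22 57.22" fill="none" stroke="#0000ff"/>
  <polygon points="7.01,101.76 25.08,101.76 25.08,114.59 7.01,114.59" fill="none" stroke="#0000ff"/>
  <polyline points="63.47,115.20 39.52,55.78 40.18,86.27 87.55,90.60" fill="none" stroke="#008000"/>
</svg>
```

viewBox `0 0 110.78 203.98` with mm width/height → 1 unit = 1 mm. Flip: y_m = 203.98 − y_svg.

**Shape 1** — `<path>` cubic bezier, stroke `#0000ff` → score (S549, F2544). Control points (SVG): P0=(77.25,156.35), P1=(74.29,154.03), P2=(96.21,66.52), P3=(75.22,57.22); sampled at t=k/4. Machine vertices: (77.25,47.63) → (78.64,62.79) → (83.00,94.58) → (83.98,127.67) → (75.22,146.76). Open path.

**Shape 2** — `<polygon>` rectangle, stroke `#0000ff` → score (S549, F2544). Machine vertices: (7.01,102.22) → (25.08,102.22) → (25.08,89.39) → (7.01,89.39) → (7.01,102.22). Closed: final G1 returns to the first vertex.

**Shape 3** — `<polyline>` open polyline, stroke `#008000` → cut (S732, F681). Machine vertices: (63.47,88.78) → (39.52,148.20) → (40.18,117.71) → (87.55,113.38). Open path.

G21
G90
G00 X77.25 Y47.63
M3 S549
G01 X78.64 Y62.79 F2544
G01 X83.00 Y94.58
G01 X83.98 Y127.67
G01 X75.22 Y146.76
M5
G00 X7.01 Y102.22
M3 S549
G01 X25.08 Y102.22 F2544
G01 X25.08 Y89.39
G01 X7.01 Y89.39
G01 X7.01 Y102.22
M5
G00 X63.47 Y88.78
M3 S732
G01 X39.52 Y148.20 F681
G01 X40.18 Y117.71
G01 X87.55 Y113.38
M5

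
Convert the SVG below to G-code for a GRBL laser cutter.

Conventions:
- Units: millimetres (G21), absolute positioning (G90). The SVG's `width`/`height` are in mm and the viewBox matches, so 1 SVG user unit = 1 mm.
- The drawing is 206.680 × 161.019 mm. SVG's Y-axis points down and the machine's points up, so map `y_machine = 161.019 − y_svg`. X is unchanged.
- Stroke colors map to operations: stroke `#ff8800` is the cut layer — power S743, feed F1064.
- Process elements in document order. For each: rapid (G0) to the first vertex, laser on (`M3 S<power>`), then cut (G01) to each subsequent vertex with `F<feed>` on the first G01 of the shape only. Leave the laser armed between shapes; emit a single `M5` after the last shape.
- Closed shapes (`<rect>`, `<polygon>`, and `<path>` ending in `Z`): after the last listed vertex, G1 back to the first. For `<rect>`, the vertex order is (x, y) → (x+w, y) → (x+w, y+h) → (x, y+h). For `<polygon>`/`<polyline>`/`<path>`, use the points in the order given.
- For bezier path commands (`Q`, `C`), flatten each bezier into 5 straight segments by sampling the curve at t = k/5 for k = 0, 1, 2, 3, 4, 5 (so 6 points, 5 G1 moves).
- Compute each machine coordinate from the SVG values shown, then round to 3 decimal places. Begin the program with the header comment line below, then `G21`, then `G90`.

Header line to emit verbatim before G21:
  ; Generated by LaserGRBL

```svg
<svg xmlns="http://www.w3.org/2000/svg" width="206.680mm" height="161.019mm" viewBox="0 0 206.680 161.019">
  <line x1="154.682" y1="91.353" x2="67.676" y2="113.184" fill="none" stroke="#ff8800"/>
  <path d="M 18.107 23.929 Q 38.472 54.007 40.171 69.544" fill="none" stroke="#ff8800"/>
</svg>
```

viewBox `0 0 206.680 161.019` with mm width/height → 1 unit = 1 mm. Flip: y_m = 161.019 − y_svg.

**Shape 1** — `<line>` line segment, stroke `#ff8800` → cut (S743, F1064). Machine vertices: (154.682,69.666) → (67.676,47.835). Open path.

**Shape 2** — `<path>` quadratic bezier, stroke `#ff8800` → cut (S743, F1064). Control points (SVG): P0=(18.107,23.929), P1=(38.472,54.007), P2=(40.171,69.544); sampled at t=k/5. Machine vertices: (18.107,137.090) → (25.506,125.640) → (31.412,115.354) → (35.825,106.231) → (38.745,98.271) → (40.171,91.475). Open path.

; Generated by LaserGRBL
G21
G90
G0 X154.682 Y69.666
M3 S743
G01 X67.676 Y47.835 F1064
G0 X18.107 Y137.090
M3 S743
G01 X25.506 Y125.640 F1064
G01 X31.412 Y115.354
G01 X35.825 Y106.231
G01 X38.745 Y98.271
G01 X40.171 Y91.475
M5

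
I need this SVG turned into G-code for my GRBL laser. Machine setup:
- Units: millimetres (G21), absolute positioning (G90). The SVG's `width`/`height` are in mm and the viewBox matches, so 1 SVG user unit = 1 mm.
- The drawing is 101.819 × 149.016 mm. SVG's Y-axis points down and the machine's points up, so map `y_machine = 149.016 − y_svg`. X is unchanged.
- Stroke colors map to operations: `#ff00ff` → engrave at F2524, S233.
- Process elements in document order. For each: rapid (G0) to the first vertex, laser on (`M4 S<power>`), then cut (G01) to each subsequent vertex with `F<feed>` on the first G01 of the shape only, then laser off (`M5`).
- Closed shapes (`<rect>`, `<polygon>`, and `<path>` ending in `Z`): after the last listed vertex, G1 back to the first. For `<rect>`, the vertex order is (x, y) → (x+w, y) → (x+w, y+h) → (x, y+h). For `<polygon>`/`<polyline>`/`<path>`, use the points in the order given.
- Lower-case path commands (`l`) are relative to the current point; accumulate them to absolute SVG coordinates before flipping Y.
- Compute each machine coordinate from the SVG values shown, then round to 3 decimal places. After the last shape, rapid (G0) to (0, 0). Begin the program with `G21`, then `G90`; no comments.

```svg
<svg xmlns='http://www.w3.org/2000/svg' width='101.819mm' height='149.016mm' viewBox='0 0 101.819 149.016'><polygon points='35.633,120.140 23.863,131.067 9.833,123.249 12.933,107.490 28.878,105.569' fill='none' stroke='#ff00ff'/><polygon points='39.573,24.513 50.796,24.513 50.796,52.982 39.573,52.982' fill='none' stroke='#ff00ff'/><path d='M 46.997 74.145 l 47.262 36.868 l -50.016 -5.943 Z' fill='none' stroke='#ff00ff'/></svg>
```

viewBox `0 0 101.819 149.016` with mm width/height → 1 unit = 1 mm. Flip: y_m = 149.016 − y_svg.

**Shape 1** — `<polygon>` regular polygon, stroke `#ff00ff` → engrave (S233, F2524). Machine vertices: (35.633,28.876) → (23.863,17.949) → (9.833,25.767) → (12.933,41.526) → (28.878,43.447) → (35.633,28.876). Closed: final G1 returns to the first vertex.

**Shape 2** — `<polygon>` rectangle, stroke `#ff00ff` → engrave (S233, F2524). Machine vertices: (39.573,124.503) → (50.796,124.503) → (50.796,96.034) → (39.573,96.034) → (39.573,124.503). Closed: final G1 returns to the first vertex.

**Shape 3** — `<path>` closed polygon, stroke `#ff00ff` → engrave (S233, F2524). Machine vertices: (46.997,74.871) → (94.259,38.003) → (44.243,43.946) → (46.997,74.871). Closed: final G1 returns to the first vertex.

G21
G90
G0 X35.633 Y28.876
M4 S233
G01 X23.863 Y17.949 F2524
G01 X9.833 Y25.767
G01 X12.933 Y41.526
G01 X28.878 Y43.447
G01 X35.633 Y28.876
M5
G0 X39.573 Y124.503
M4 S233
G01 X50.796 Y124.503 F2524
G01 X50.796 Y96.034
G01 X39.573 Y96.034
G01 X39.573 Y124.503
M5
G0 X46.997 Y74.871
M4 S233
G01 X94.259 Y38.003 F2524
G01 X44.243 Y43.946
G01 X46.997 Y74.871
M5
G0 X0.000 Y0.000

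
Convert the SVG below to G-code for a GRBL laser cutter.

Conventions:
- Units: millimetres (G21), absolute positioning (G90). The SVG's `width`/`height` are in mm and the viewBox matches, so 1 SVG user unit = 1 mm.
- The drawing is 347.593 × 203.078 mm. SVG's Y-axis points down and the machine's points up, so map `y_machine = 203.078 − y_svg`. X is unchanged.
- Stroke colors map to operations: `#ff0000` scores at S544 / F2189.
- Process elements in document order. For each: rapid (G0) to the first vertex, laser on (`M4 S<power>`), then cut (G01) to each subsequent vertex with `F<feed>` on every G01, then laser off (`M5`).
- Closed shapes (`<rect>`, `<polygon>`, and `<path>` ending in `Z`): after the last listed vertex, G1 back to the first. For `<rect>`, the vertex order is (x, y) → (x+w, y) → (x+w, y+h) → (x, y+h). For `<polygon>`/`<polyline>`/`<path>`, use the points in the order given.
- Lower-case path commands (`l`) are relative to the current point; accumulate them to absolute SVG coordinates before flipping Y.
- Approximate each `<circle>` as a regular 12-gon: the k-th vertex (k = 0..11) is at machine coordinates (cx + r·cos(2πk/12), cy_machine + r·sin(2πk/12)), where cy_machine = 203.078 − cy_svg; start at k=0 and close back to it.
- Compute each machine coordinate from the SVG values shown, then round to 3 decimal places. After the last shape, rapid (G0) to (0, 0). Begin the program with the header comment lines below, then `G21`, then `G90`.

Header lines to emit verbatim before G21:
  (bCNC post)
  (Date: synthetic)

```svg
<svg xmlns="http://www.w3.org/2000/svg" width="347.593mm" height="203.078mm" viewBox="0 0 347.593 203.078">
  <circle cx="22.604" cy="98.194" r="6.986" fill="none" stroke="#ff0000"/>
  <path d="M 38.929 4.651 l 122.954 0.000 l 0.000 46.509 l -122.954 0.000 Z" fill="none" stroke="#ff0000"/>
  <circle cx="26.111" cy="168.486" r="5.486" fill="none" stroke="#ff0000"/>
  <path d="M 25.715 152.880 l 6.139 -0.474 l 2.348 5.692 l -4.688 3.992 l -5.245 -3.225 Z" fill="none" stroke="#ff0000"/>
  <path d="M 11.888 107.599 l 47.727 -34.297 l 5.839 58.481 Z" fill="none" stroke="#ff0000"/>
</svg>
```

1 u = 1 mm; y_m = 203.078 − y.

[1] `<circle>` circle, #ff0000→score S544 F2189: (29.590,104.884) → (28.654,108.377) → (26.097,110.934) → (22.604,111.870) → (19.111,110.934) → (16.554,108.377) → (15.618,104.884) → (16.554,101.391) → (19.111,98.834) → (22.604,97.898) → (26.097,98.834) → (28.654,101.391) → (29.590,104.884) (closed)

[2] `<path>` rectangle, #ff0000→score S544 F2189: (38.929,198.427) → (161.883,198.427) → (161.883,151.918) → (38.929,151.918) → (38.929,198.427) (closed)

[3] `<circle>` circle, #ff0000→score S544 F2189: (31.597,34.592) → (30.862,37.335) → (28.854,39.343) → (26.111,40.078) → (23.368,39.343) → (21.360,37.335) → (20.625,34.592) → (21.360,31.849) → (23.368,29.841) → (26.111,29.106) → (28.854,29.841) → (30.862,31.849) → (31.597,34.592) (closed)

[4] `<path>` regular polygon, #ff0000→score S544 F2189: (25.715,50.198) → (31.854,50.672) → (34.202,44.980) → (29.514,40.988) → (24.269,44.213) → (25.715,50.198) (closed)

[5] `<path>` regular polygon, #ff0000→score S544 F2189: (11.888,95.479) → (59.615,129.776) → (65.454,71.295) → (11.888,95.479) (closed)

(bCNC post)
(Date: synthetic)
G21
G90
G0 X29.590 Y104.884
M4 S544
G01 X28.654 Y108.377 F2189
G01 X26.097 Y110.934 F2189
G01 X22.604 Y111.870 F2189
G01 X19.111 Y110.934 F2189
G01 X16.554 Y108.377 F2189
G01 X15.618 Y104.884 F2189
G01 X16.554 Y101.391 F2189
G01 X19.111 Y98.834 F2189
G01 X22.604 Y97.898 F2189
G01 X26.097 Y98.834 F2189
G01 X28.654 Y101.391 F2189
G01 X29.590 Y104.884 F2189
M5
G0 X38.929 Y198.427
M4 S544
G01 X161.883 Y198.427 F2189
G01 X161.883 Y151.918 F2189
G01 X38.929 Y151.918 F2189
G01 X38.929 Y198.427 F2189
M5
G0 X31.597 Y34.592
M4 S544
G01 X30.862 Y37.335 F2189
G01 X28.854 Y39.343 F2189
G01 X26.111 Y40.078 F2189
G01 X23.368 Y39.343 F2189
G01 X21.360 Y37.335 F2189
G01 X20.625 Y34.592 F2189
G01 X21.360 Y31.849 F2189
G01 X23.368 Y29.841 F2189
G01 X26.111 Y29.106 F2189
G01 X28.854 Y29.841 F2189
G01 X30.862 Y31.849 F2189
G01 X31.597 Y34.592 F2189
M5
G0 X25.715 Y50.198
M4 S544
G01 X31.854 Y50.672 F2189
G01 X34.202 Y44.980 F2189
G01 X29.514 Y40.988 F2189
G01 X24.269 Y44.213 F2189
G01 X25.715 Y50.198 F2189
M5
G0 X11.888 Y95.479
M4 S544
G01 X59.615 Y129.776 F2189
G01 X65.454 Y71.295 F2189
G01 X11.888 Y95.479 F2189
M5
G0 X0.000 Y0.000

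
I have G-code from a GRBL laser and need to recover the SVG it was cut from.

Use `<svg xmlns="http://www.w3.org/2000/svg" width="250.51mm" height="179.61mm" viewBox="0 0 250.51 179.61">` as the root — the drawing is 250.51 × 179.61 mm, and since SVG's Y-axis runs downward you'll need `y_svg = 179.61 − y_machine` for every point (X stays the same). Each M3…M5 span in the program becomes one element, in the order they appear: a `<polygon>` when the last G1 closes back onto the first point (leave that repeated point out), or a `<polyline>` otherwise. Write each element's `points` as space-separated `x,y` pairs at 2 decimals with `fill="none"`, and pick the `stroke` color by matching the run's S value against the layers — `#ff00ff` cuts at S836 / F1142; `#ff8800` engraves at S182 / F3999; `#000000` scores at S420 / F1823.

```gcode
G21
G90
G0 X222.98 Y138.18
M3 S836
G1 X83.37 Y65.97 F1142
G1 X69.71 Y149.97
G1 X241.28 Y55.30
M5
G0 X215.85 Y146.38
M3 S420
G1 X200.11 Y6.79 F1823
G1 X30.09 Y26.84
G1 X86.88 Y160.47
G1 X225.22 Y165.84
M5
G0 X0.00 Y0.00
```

<svg xmlns="http://www.w3.org/2000/svg" width="250.51mm" height="179.61mm" viewBox="0 0 250.51 179.61">
  <polyline points="222.98,41.43 83.37,113.64 69.71,29.64 241.28,124.31" fill="none" stroke="#ff00ff"/>
  <polyline points="215.85,33.23 200.11,172.82 30.09,152.77 86.88,19.14 225.22,13.77" fill="none" stroke="#000000"/>
</svg>

y_svg = 179.61 − y_m.

[1] S836→`#ff00ff` (cut); open run; points: 222.98,41.43 83.37,113.64 69.71,29.64 241.28,124.31

[2] S420→`#000000` (score); open run; points: 215.85,33.23 200.11,172.82 30.09,152.77 86.88,19.14 225.22,13.77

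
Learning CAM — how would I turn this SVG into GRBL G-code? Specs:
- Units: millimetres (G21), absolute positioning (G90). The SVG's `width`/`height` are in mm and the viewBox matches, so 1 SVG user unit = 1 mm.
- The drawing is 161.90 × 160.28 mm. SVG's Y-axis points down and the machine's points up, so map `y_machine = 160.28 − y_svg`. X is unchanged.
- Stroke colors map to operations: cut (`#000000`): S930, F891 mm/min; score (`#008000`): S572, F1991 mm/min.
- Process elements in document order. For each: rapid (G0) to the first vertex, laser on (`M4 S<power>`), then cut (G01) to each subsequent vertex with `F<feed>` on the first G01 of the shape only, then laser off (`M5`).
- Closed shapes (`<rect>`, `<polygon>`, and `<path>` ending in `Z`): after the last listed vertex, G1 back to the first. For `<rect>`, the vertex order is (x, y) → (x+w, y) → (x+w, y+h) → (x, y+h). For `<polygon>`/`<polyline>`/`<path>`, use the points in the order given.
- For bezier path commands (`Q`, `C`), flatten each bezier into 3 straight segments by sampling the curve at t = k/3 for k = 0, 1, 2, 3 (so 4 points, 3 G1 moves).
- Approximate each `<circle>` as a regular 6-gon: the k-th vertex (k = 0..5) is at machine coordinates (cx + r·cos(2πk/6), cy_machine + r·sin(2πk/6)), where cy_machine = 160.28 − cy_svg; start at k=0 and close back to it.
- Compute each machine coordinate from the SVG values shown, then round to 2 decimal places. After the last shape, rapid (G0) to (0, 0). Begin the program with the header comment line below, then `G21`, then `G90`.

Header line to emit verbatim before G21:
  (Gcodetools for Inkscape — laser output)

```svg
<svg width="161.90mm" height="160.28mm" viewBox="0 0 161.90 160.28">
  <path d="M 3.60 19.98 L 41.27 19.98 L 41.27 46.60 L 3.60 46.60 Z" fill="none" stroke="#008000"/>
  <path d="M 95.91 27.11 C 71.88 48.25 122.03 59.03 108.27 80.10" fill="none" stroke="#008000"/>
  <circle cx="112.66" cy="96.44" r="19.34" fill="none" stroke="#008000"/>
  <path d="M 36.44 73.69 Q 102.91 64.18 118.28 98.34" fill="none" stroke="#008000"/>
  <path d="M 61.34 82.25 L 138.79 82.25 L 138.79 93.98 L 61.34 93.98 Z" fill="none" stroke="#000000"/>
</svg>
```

Since the viewBox matches the mm dimensions, user units are millimetres directly. The only transform is the Y-flip y_m = 160.28 − y_svg.

Shape 1 is a rectangle drawn with `<path>`. Its stroke #008000 means score at S572, F1991. After flipping Y the toolpath is (3.60,140.30) → (41.27,140.30) → (41.27,113.68) → (3.60,113.68) → (3.60,140.30), returning to the start.

Shape 2 is a cubic bezier drawn with `<path>`. Its stroke #008000 means score at S572, F1991. After flipping Y the toolpath is (95.91,133.17) → (91.49,114.72) → (105.84,98.58) → (108.27,80.18).

Shape 3 is a circle drawn with `<circle>`. Its stroke #008000 means score at S572, F1991. After flipping Y the toolpath is (132.00,63.84) → (122.33,80.59) → (102.99,80.59) → (93.32,63.84) → (102.99,47.09) → (122.33,47.09) → (132.00,63.84), returning to the start.

Shape 4 is a quadratic bezier drawn with `<path>`. Its stroke #008000 means score at S572, F1991. After flipping Y the toolpath is (36.44,86.59) → (75.08,88.08) → (102.36,79.86) → (118.28,61.94).

Shape 5 is a rectangle drawn with `<path>`. Its stroke #000000 means cut at S930, F891. After flipping Y the toolpath is (61.34,78.03) → (138.79,78.03) → (138.79,66.30) → (61.34,66.30) → (61.34,78.03), returning to the start.

(Gcodetools for Inkscape — laser output)
G21
G90
G0 X3.60 Y140.30
M4 S572
G01 X41.27 Y140.30 F1991
G01 X41.27 Y113.68
G01 X3.60 Y113.68
G01 X3.60 Y140.30
M5
G0 X95.91 Y133.17
M4 S572
G01 X91.49 Y114.72 F1991
G01 X105.84 Y98.58
G01 X108.27 Y80.18
M5
G0 X132.00 Y63.84
M4 S572
G01 X122.33 Y80.59 F1991
G01 X102.99 Y80.59
G01 X93.32 Y63.84
G01 X102.99 Y47.09
G01 X122.33 Y47.09
G01 X132.00 Y63.84
M5
G0 X36.44 Y86.59
M4 S572
G01 X75.08 Y88.08 F1991
G01 X102.36 Y79.86
G01 X118.28 Y61.94
M5
G0 X61.34 Y78.03
M4 S930
G01 X138.79 Y78.03 F891
G01 X138.79 Y66.30
G01 X61.34 Y66.30
G01 X61.34 Y78.03
M5
G0 X0.00 Y0.00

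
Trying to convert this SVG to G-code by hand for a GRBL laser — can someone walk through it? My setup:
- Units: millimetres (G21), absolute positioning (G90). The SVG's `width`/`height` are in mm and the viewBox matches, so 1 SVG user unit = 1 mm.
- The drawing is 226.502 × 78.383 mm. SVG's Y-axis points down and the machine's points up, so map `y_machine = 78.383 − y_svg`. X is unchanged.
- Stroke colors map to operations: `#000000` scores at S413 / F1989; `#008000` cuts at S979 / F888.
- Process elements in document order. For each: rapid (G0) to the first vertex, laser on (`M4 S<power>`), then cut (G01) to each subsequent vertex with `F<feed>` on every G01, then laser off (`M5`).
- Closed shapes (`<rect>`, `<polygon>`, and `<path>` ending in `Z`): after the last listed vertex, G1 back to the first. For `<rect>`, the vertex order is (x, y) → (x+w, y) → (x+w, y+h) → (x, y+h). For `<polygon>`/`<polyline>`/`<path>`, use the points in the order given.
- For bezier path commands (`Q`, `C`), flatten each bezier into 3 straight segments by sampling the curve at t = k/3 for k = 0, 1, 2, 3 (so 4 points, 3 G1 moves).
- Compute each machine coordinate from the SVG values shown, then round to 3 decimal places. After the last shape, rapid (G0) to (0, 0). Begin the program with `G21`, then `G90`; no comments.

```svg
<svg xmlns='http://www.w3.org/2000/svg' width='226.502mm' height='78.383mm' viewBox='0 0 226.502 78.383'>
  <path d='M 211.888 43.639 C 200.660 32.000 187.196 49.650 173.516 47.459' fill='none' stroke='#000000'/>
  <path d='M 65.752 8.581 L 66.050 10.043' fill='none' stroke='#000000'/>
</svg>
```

1 u = 1 mm; y_m = 78.383 − y.

[1] `<path>` cubic bezier, #000000→score S413 F1989: (211.888,34.744) → (199.989,38.440) → (187.049,33.527) → (173.516,30.924)

[2] `<path>` line segment, #000000→score S413 F1989: (65.752,69.802) → (66.050,68.340)

G21
G90
G0 X211.888 Y34.744
M4 S413
G01 X199.989 Y38.440 F1989
G01 X187.049 Y33.527 F1989
G01 X173.516 Y30.924 F1989
M5
G0 X65.752 Y69.802
M4 S413
G01 X66.050 Y68.340 F1989
M5
G0 X0.000 Y0.000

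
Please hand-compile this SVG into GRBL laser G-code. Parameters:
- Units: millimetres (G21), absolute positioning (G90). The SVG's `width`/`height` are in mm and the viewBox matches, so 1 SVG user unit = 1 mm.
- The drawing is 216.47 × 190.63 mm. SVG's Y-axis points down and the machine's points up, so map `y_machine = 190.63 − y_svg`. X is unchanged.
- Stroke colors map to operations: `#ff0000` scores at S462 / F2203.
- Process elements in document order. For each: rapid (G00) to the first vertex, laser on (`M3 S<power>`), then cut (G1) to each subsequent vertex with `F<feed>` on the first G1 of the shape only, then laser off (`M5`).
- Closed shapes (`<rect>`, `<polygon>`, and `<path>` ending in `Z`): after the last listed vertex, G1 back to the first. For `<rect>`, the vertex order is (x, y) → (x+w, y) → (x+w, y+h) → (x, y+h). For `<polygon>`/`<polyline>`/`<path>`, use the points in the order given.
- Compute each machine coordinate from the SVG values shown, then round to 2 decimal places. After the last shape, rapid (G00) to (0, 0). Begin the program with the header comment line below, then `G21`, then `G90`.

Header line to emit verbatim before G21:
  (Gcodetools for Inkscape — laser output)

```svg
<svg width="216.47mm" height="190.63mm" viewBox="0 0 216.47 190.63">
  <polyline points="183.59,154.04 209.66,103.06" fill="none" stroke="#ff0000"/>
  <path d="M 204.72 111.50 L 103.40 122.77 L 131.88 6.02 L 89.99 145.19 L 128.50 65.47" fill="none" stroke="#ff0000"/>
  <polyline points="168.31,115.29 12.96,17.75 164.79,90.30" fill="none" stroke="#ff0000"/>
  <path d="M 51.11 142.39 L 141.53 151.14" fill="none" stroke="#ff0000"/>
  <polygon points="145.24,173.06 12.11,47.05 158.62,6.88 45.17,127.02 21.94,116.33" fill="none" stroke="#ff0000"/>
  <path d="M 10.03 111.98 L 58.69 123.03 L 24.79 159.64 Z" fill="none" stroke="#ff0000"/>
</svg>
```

viewBox `0 0 216.47 190.63` with mm width/height → 1 unit = 1 mm. Flip: y_m = 190.63 − y_svg.

**Shape 1** — `<polyline>` line segment, stroke `#ff0000` → score (S462, F2203). Machine vertices: (183.59,36.59) → (209.66,87.57). Open path.

**Shape 2** — `<path>` open polyline, stroke `#ff0000` → score (S462, F2203). Machine vertices: (204.72,79.13) → (103.40,67.86) → (131.88,184.61) → (89.99,45.44) → (128.50,125.16). Open path.

**Shape 3** — `<polyline>` open polyline, stroke `#ff0000` → score (S462, F2203). Machine vertices: (168.31,75.34) → (12.96,172.88) → (164.79,100.33). Open path.

**Shape 4** — `<path>` line segment, stroke `#ff0000` → score (S462, F2203). Machine vertices: (51.11,48.24) → (141.53,39.49). Open path.

**Shape 5** — `<polygon>` closed polygon, stroke `#ff0000` → score (S462, F2203). Machine vertices: (145.24,17.57) → (12.11,143.58) → (158.62,183.75) → (45.17,63.61) → (21.94,74.30) → (145.24,17.57). Closed: final G1 returns to the first vertex.

**Shape 6** — `<path>` regular polygon, stroke `#ff0000` → score (S462, F2203). Machine vertices: (10.03,78.65) → (58.69,67.60) → (24.79,30.99) → (10.03,78.65). Closed: final G1 returns to the first vertex.

(Gcodetools for Inkscape — laser output)
G21
G90
G00 X183.59 Y36.59
M3 S462
G1 X209.66 Y87.57 F2203
M5
G00 X204.72 Y79.13
M3 S462
G1 X103.40 Y67.86 F2203
G1 X131.88 Y184.61
G1 X89.99 Y45.44
G1 X128.50 Y125.16
M5
G00 X168.31 Y75.34
M3 S462
G1 X12.96 Y172.88 F2203
G1 X164.79 Y100.33
M5
G00 X51.11 Y48.24
M3 S462
G1 X141.53 Y39.49 F2203
M5
G00 X145.24 Y17.57
M3 S462
G1 X12.11 Y143.58 F2203
G1 X158.62 Y183.75
G1 X45.17 Y63.61
G1 X21.94 Y74.30
G1 X145.24 Y17.57
M5
G00 X10.03 Y78.65
M3 S462
G1 X58.69 Y67.60 F2203
G1 X24.79 Y30.99
G1 X10.03 Y78.65
M5
G00 X0.00 Y0.00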